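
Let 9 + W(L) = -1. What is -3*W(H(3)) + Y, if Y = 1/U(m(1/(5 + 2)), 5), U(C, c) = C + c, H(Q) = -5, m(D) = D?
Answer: 1087/36 ≈ 30.194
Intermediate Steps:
W(L) = -10 (W(L) = -9 - 1 = -10)
Y = 7/36 (Y = 1/(1/(5 + 2) + 5) = 1/(1/7 + 5) = 1/(⅐ + 5) = 1/(36/7) = 7/36 ≈ 0.19444)
-3*W(H(3)) + Y = -3*(-10) + 7/36 = 30 + 7/36 = 1087/36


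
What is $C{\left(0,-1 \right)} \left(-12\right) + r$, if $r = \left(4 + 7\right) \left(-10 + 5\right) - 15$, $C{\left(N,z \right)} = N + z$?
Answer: $-58$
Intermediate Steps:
$r = -70$ ($r = 11 \left(-5\right) - 15 = -55 - 15 = -70$)
$C{\left(0,-1 \right)} \left(-12\right) + r = \left(0 - 1\right) \left(-12\right) - 70 = \left(-1\right) \left(-12\right) - 70 = 12 - 70 = -58$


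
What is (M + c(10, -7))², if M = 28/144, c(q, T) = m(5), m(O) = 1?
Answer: 1849/1296 ≈ 1.4267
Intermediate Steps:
c(q, T) = 1
M = 7/36 (M = 28*(1/144) = 7/36 ≈ 0.19444)
(M + c(10, -7))² = (7/36 + 1)² = (43/36)² = 1849/1296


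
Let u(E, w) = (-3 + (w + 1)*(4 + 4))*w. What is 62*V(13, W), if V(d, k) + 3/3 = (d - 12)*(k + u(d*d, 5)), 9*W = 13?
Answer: 125798/9 ≈ 13978.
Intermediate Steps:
W = 13/9 (W = (⅑)*13 = 13/9 ≈ 1.4444)
u(E, w) = w*(5 + 8*w) (u(E, w) = (-3 + (1 + w)*8)*w = (-3 + (8 + 8*w))*w = (5 + 8*w)*w = w*(5 + 8*w))
V(d, k) = -1 + (-12 + d)*(225 + k) (V(d, k) = -1 + (d - 12)*(k + 5*(5 + 8*5)) = -1 + (-12 + d)*(k + 5*(5 + 40)) = -1 + (-12 + d)*(k + 5*45) = -1 + (-12 + d)*(k + 225) = -1 + (-12 + d)*(225 + k))
62*V(13, W) = 62*(-2701 - 12*13/9 + 225*13 + 13*(13/9)) = 62*(-2701 - 52/3 + 2925 + 169/9) = 62*(2029/9) = 125798/9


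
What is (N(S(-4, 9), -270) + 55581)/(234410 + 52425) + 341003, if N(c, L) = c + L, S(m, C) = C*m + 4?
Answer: 97811650784/286835 ≈ 3.4100e+5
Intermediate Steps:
S(m, C) = 4 + C*m
N(c, L) = L + c
(N(S(-4, 9), -270) + 55581)/(234410 + 52425) + 341003 = ((-270 + (4 + 9*(-4))) + 55581)/(234410 + 52425) + 341003 = ((-270 + (4 - 36)) + 55581)/286835 + 341003 = ((-270 - 32) + 55581)*(1/286835) + 341003 = (-302 + 55581)*(1/286835) + 341003 = 55279*(1/286835) + 341003 = 55279/286835 + 341003 = 97811650784/286835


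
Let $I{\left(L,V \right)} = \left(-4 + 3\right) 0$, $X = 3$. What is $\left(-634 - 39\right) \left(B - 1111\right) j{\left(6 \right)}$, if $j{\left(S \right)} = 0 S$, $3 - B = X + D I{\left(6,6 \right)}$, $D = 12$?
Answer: $0$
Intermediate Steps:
$I{\left(L,V \right)} = 0$ ($I{\left(L,V \right)} = \left(-1\right) 0 = 0$)
$B = 0$ ($B = 3 - \left(3 + 12 \cdot 0\right) = 3 - \left(3 + 0\right) = 3 - 3 = 0$)
$j{\left(S \right)} = 0$
$\left(-634 - 39\right) \left(B - 1111\right) j{\left(6 \right)} = \left(-634 - 39\right) \left(0 - 1111\right) 0 = \left(-673\right) \left(-1111\right) 0 = 747703 \cdot 0 = 0$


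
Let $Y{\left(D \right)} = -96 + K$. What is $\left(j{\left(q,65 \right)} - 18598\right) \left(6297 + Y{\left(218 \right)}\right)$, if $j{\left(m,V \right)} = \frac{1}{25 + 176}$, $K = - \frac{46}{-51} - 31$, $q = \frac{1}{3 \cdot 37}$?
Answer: $- \frac{1176470407052}{10251} \approx -1.1477 \cdot 10^{8}$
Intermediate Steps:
$q = \frac{1}{111} \approx 0.009009$
$K = - \frac{1535}{51}$ ($K = \left(-46\right) \left(- \frac{1}{51}\right) - 31 = \frac{46}{51} - 31 = - \frac{1535}{51} \approx -30.098$)
$Y{\left(D \right)} = - \frac{6431}{51}$ ($Y{\left(D \right)} = -96 - \frac{1535}{51} = - \frac{6431}{51}$)
$j{\left(m,V \right)} = \frac{1}{201}$
$\left(j{\left(q,65 \right)} - 18598\right) \left(6297 + Y{\left(218 \right)}\right) = \left(\frac{1}{201} - 18598\right) \left(6297 - \frac{6431}{51}\right) = \left(- \frac{3738197}{201}\right) \frac{314716}{51} = - \frac{1176470407052}{10251}$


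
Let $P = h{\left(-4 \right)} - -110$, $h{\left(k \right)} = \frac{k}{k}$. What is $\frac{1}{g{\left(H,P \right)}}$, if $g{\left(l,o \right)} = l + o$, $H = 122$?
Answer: $\frac{1}{233} \approx 0.0042918$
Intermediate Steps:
$h{\left(k \right)} = 1$
$P = 111$ ($P = 1 - -110 = 1 + 110 = 111$)
$\frac{1}{g{\left(H,P \right)}} = \frac{1}{122 + 111} = \frac{1}{233}$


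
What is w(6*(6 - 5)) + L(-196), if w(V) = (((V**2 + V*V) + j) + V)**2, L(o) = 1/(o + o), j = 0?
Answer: 2384927/392 ≈ 6084.0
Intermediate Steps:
L(o) = 1/(2*o)
w(V) = (V + 2*V**2)**2 (w(V) = (((V**2 + V*V) + 0) + V)**2 = (((V**2 + V**2) + 0) + V)**2 = ((2*V**2 + 0) + V)**2 = (2*V**2 + V)**2 = (V + 2*V**2)**2)
w(6*(6 - 5)) + L(-196) = (6*(6 - 5))**2*(1 + 2*(6*(6 - 5)))**2 + (1/2)/(-196) = (6*1)**2*(1 + 2*(6*1))**2 + (1/2)*(-1/196) = 6**2*(1 + 2*6)**2 - 1/392 = 36*(1 + 12)**2 - 1/392 = 36*13**2 - 1/392 = 36*169 - 1/392 = 6084 - 1/392 = 2384927/392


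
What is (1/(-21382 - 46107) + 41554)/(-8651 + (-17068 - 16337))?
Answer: -2804437905/2838317384 ≈ -0.98806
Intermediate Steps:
(1/(-21382 - 46107) + 41554)/(-8651 + (-17068 - 16337)) = (1/(-67489) + 41554)/(-8651 - 33405) = (-1/67489 + 41554)/(-42056) = (2804437905/67489)*(-1/42056) = -2804437905/2838317384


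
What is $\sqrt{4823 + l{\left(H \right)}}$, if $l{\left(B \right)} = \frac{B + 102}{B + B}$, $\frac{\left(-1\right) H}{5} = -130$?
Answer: $\frac{\sqrt{20379619}}{65} \approx 69.452$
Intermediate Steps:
$H = 650$ ($H = \left(-5\right) \left(-130\right) = 650$)
$l{\left(B \right)} = \frac{102 + B}{2 B}$
$\sqrt{4823 + l{\left(H \right)}} = \sqrt{4823 + \frac{102 + 650}{2 \cdot 650}} = \sqrt{4823 + \frac{1}{2} \cdot \frac{1}{650} \cdot 752} = \sqrt{4823 + \frac{188}{325}} = \sqrt{\frac{1567663}{325}} = \frac{\sqrt{20379619}}{65}$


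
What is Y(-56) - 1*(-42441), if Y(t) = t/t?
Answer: 42442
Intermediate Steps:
Y(t) = 1
Y(-56) - 1*(-42441) = 1 - 1*(-42441) = 1 + 42441 = 42442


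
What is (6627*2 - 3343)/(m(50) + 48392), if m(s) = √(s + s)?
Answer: 9911/48402 ≈ 0.20476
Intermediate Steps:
m(s) = √2*√s (m(s) = √(2*s) = √2*√s)
(6627*2 - 3343)/(m(50) + 48392) = (6627*2 - 3343)/(√2*√50 + 48392) = (13254 - 3343)/(√2*(5*√2) + 48392) = 9911/(10 + 48392) = 9911/48402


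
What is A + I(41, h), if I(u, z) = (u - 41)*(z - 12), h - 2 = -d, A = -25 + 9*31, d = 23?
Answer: 254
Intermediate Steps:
A = 254 (A = -25 + 279 = 254)
h = -21 (h = 2 - 1*23 = 2 - 23 = -21)
I(u, z) = (-41 + u)*(-12 + z)
A + I(41, h) = 254 + (492 - 41*(-21) - 12*41 + 41*(-21)) = 254 + (492 + 861 - 492 - 861) = 254 + 0 = 254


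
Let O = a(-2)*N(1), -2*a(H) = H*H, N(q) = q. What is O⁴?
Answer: 16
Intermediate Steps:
a(H) = -H²/2 (a(H) = -H*H/2 = -H²/2)
O = -2 (O = -½*(-2)²*1 = -½*4*1 = -2*1 = -2)
O⁴ = (-2)⁴ = 16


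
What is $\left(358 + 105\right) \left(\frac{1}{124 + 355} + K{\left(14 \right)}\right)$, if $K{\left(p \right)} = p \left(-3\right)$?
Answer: $- \frac{9314171}{479} \approx -19445.0$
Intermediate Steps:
$K{\left(p \right)} = - 3 p$
$\left(358 + 105\right) \left(\frac{1}{124 + 355} + K{\left(14 \right)}\right) = \left(358 + 105\right) \left(\frac{1}{124 + 355} - 42\right) = 463 \left(\frac{1}{479} - 42\right) = 463 \left(- \frac{20117}{479}\right) = - \frac{9314171}{479}$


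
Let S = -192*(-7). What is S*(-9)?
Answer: -12096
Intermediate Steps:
S = 1344
S*(-9) = 1344*(-9) = -12096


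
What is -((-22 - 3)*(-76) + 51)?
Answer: -1951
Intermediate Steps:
-((-22 - 3)*(-76) + 51) = -(-25*(-76) + 51) = -(1900 + 51) = -1*1951 = -1951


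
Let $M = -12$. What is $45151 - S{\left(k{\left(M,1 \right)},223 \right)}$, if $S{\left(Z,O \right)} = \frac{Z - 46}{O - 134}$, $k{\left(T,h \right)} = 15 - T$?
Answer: $\frac{4018458}{89} \approx 45151.0$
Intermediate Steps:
$S{\left(Z,O \right)} = \frac{-46 + Z}{-134 + O}$
$45151 - S{\left(k{\left(M,1 \right)},223 \right)} = 45151 - \frac{-46 + \left(15 - -12\right)}{-134 + 223} = 45151 - \frac{-46 + \left(15 + 12\right)}{89} = 45151 - \frac{-46 + 27}{89} = 45151 - \frac{1}{89} \left(-19\right) = 45151 - - \frac{19}{89} = 45151 + \frac{19}{89} = \frac{4018458}{89}$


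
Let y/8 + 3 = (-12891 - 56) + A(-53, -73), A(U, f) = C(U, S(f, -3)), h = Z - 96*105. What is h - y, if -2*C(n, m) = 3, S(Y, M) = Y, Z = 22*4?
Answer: 93620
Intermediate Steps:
Z = 88
h = -9992 (h = 88 - 96*105 = 88 - 10080 = -9992)
C(n, m) = -3/2 (C(n, m) = -½*3 = -3/2)
A(U, f) = -3/2
y = -103612 (y = -24 + 8*((-12891 - 56) - 3/2) = -24 + 8*(-12947 - 3/2) = -24 + 8*(-25897/2) = -24 - 103588 = -103612)
h - y = -9992 - 1*(-103612) = -9992 + 103612 = 93620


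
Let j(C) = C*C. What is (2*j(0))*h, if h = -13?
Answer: 0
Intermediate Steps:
j(C) = C²
(2*j(0))*h = (2*0²)*(-13) = (2*0)*(-13) = 0*(-13) = 0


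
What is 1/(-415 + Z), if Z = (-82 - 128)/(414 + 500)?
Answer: -457/189760 ≈ -0.0024083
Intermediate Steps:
Z = -105/457 (Z = -210/914 = -210*1/914 = -105/457 ≈ -0.22976)
1/(-415 + Z) = 1/(-415 - 105/457) = 1/(-189760/457) = -457/189760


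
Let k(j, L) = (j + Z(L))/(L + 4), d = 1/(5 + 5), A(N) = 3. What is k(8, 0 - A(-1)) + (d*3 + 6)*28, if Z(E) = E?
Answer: 907/5 ≈ 181.40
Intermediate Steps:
d = ⅒ (d = 1/10 = ⅒ ≈ 0.10000)
k(j, L) = (L + j)/(4 + L) (k(j, L) = (j + L)/(L + 4) = (L + j)/(4 + L))
k(8, 0 - A(-1)) + (d*3 + 6)*28 = ((0 - 1*3) + 8)/(4 + (0 - 1*3)) + ((⅒)*3 + 6)*28 = ((0 - 3) + 8)/(4 + (0 - 3)) + (3/10 + 6)*28 = (-3 + 8)/(4 - 3) + (63/10)*28 = 5/1 + 882/5 = 1*5 + 882/5 = 5 + 882/5 = 907/5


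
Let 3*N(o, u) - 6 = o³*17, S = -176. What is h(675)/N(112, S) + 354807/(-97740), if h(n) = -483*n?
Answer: -158698705381/43229645420 ≈ -3.6711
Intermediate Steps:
N(o, u) = 2 + 17*o³/3 (N(o, u) = 2 + (o³*17)/3 = 2 + (17*o³)/3 = 2 + 17*o³/3)
h(675)/N(112, S) + 354807/(-97740) = (-483*675)/(2 + (17/3)*112³) + 354807/(-97740) = -326025/(2 + (17/3)*1404928) + 354807*(-1/97740) = -326025/(2 + 23883776/3) - 13141/3620 = -326025/23883782/3 - 13141/3620 = -326025*3/23883782 - 13141/3620 = -978075/23883782 - 13141/3620 = -158698705381/43229645420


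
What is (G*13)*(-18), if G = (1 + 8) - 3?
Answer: -1404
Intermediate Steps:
G = 6 (G = 9 - 3 = 6)
(G*13)*(-18) = (6*13)*(-18) = 78*(-18) = -1404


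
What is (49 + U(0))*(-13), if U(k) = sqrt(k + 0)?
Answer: -637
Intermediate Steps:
U(k) = sqrt(k)
(49 + U(0))*(-13) = (49 + sqrt(0))*(-13) = (49 + 0)*(-13) = 49*(-13) = -637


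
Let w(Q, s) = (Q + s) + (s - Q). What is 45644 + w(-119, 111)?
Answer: 45866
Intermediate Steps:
w(Q, s) = 2*s
45644 + w(-119, 111) = 45644 + 2*111 = 45644 + 222 = 45866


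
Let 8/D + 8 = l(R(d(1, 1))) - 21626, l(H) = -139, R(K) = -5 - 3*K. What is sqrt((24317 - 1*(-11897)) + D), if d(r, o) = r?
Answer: 13*sqrt(101584239438)/21773 ≈ 190.30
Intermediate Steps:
D = -8/21773 (D = 8/(-8 + (-139 - 21626)) = 8/(-8 - 21765) = 8/(-21773) = 8*(-1/21773) = -8/21773 ≈ -0.00036743)
sqrt((24317 - 1*(-11897)) + D) = sqrt((24317 - 1*(-11897)) - 8/21773) = sqrt((24317 + 11897) - 8/21773) = sqrt(36214 - 8/21773) = sqrt(788487414/21773) = 13*sqrt(101584239438)/21773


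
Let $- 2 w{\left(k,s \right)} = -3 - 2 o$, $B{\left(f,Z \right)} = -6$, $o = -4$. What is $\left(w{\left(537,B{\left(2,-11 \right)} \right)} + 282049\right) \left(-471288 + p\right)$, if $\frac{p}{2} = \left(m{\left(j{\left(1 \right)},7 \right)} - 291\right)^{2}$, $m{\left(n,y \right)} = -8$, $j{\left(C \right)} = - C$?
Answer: $-82494652599$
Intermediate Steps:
$w{\left(k,s \right)} = - \frac{5}{2}$ ($w{\left(k,s \right)} = - \frac{-3 - -8}{2} = - \frac{-3 + 8}{2} = \left(- \frac{1}{2}\right) 5 = - \frac{5}{2}$)
$p = 178802$ ($p = 2 \left(-8 - 291\right)^{2} = 2 \left(-299\right)^{2} = 2 \cdot 89401 = 178802$)
$\left(w{\left(537,B{\left(2,-11 \right)} \right)} + 282049\right) \left(-471288 + p\right) = \left(- \frac{5}{2} + 282049\right) \left(-471288 + 178802\right) = \frac{564093}{2} \left(-292486\right) = -82494652599$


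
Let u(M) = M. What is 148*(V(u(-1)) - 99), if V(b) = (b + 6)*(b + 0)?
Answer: -15392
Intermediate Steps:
V(b) = b*(6 + b) (V(b) = (6 + b)*b = b*(6 + b))
148*(V(u(-1)) - 99) = 148*(-(6 - 1) - 99) = 148*(-1*5 - 99) = 148*(-5 - 99) = 148*(-104) = -15392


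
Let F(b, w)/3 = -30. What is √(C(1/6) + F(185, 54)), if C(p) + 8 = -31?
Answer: I*√129 ≈ 11.358*I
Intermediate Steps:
C(p) = -39 (C(p) = -8 - 31 = -39)
F(b, w) = -90 (F(b, w) = 3*(-30) = -90)
√(C(1/6) + F(185, 54)) = √(-39 - 90) = √(-129) = I*√129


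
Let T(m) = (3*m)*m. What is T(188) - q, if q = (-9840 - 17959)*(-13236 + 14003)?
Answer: 21427865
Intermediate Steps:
T(m) = 3*m²
q = -21321833 (q = -27799*767 = -21321833)
T(188) - q = 3*188² - 1*(-21321833) = 3*35344 + 21321833 = 106032 + 21321833 = 21427865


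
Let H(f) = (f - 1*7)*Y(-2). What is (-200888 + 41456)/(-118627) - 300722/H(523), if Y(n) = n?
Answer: 17919141259/61211532 ≈ 292.74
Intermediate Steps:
H(f) = 14 - 2*f (H(f) = (f - 1*7)*(-2) = (f - 7)*(-2) = (-7 + f)*(-2) = 14 - 2*f)
(-200888 + 41456)/(-118627) - 300722/H(523) = (-200888 + 41456)/(-118627) - 300722/(14 - 2*523) = -159432*(-1/118627) - 300722/(14 - 1046) = 159432/118627 - 300722/(-1032) = 159432/118627 - 300722*(-1/1032) = 159432/118627 + 150361/516 = 17919141259/61211532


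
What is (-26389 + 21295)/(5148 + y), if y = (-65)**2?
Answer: -5094/9373 ≈ -0.54348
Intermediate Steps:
y = 4225
(-26389 + 21295)/(5148 + y) = (-26389 + 21295)/(5148 + 4225) = -5094/9373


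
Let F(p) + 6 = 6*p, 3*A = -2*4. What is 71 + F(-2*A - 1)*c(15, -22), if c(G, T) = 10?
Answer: 271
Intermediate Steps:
A = -8/3 (A = (-2*4)/3 = (1/3)*(-8) = -8/3 ≈ -2.6667)
F(p) = -6 + 6*p
71 + F(-2*A - 1)*c(15, -22) = 71 + (-6 + 6*(-2*(-8/3) - 1))*10 = 71 + (-6 + 6*(16/3 - 1))*10 = 71 + (-6 + 6*(13/3))*10 = 71 + (-6 + 26)*10 = 71 + 20*10 = 71 + 200 = 271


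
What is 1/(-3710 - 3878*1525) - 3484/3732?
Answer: -10078951633/10796396100 ≈ -0.93355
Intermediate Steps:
1/(-3710 - 3878*1525) - 3484/3732 = (1/1525)/(-7588) - 3484*1/3732 = -1/7588*1/1525 - 871/933 = -1/11571700 - 871/933 = -10078951633/10796396100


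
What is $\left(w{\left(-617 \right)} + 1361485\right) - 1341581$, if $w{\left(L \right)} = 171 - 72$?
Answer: $20003$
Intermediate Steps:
$w{\left(L \right)} = 99$ ($w{\left(L \right)} = 171 - 72 = 99$)
$\left(w{\left(-617 \right)} + 1361485\right) - 1341581 = \left(99 + 1361485\right) - 1341581 = 1361584 - 1341581 = 20003$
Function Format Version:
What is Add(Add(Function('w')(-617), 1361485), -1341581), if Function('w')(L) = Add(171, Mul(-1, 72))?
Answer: 20003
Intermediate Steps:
Function('w')(L) = 99 (Function('w')(L) = Add(171, -72) = 99)
Add(Add(Function('w')(-617), 1361485), -1341581) = Add(Add(99, 1361485), -1341581) = Add(1361584, -1341581) = 20003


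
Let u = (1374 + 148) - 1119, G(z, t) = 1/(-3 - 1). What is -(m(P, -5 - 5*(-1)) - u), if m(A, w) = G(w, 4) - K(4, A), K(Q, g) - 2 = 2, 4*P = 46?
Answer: 1629/4 ≈ 407.25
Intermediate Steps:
G(z, t) = -¼ (G(z, t) = 1/(-4) = -¼)
P = 23/2 (P = (¼)*46 = 23/2 ≈ 11.500)
K(Q, g) = 4 (K(Q, g) = 2 + 2 = 4)
m(A, w) = -17/4 (m(A, w) = -¼ - 1*4 = -¼ - 4 = -17/4)
u = 403 (u = 1522 - 1119 = 403)
-(m(P, -5 - 5*(-1)) - u) = -(-17/4 - 1*403) = -(-17/4 - 403) = -1*(-1629/4) = 1629/4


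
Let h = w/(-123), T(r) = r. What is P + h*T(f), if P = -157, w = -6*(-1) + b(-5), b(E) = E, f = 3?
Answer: -6438/41 ≈ -157.02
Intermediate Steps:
w = 1 (w = -6*(-1) - 5 = 6 - 5 = 1)
h = -1/123 (h = 1/(-123) = 1*(-1/123) = -1/123 ≈ -0.0081301)
P + h*T(f) = -157 - 1/123*3 = -157 - 1/41 = -6438/41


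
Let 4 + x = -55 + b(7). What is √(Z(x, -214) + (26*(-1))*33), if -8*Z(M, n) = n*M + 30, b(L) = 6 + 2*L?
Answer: I*√1905 ≈ 43.646*I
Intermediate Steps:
x = -39 (x = -4 + (-55 + (6 + 2*7)) = -4 + (-55 + (6 + 14)) = -4 + (-55 + 20) = -4 - 35 = -39)
Z(M, n) = -15/4 - M*n/8 (Z(M, n) = -(n*M + 30)/8 = -(M*n + 30)/8 = -(30 + M*n)/8 = -15/4 - M*n/8)
√(Z(x, -214) + (26*(-1))*33) = √((-15/4 - ⅛*(-39)*(-214)) + (26*(-1))*33) = √((-15/4 - 4173/4) - 26*33) = √(-1047 - 858) = √(-1905) = I*√1905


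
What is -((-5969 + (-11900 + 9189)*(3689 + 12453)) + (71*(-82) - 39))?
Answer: 43772792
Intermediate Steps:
-((-5969 + (-11900 + 9189)*(3689 + 12453)) + (71*(-82) - 39)) = -((-5969 - 2711*16142) + (-5822 - 39)) = -((-5969 - 43760962) - 5861) = -(-43766931 - 5861) = -1*(-43772792) = 43772792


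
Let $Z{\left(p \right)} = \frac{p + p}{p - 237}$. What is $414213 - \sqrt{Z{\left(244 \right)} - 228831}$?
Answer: $414213 - \frac{i \sqrt{11209303}}{7} \approx 4.1421 \cdot 10^{5} - 478.29 i$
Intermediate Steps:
$Z{\left(p \right)} = \frac{2 p}{-237 + p}$
$414213 - \sqrt{Z{\left(244 \right)} - 228831} = 414213 - \sqrt{2 \cdot 244 \frac{1}{-237 + 244} - 228831} = 414213 - \sqrt{2 \cdot 244 \cdot \frac{1}{7} - 228831} = 414213 - \sqrt{\frac{488}{7} - 228831} = 414213 - \sqrt{- \frac{1601329}{7}} = 414213 - \frac{i \sqrt{11209303}}{7}$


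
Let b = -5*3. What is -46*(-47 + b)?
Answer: 2852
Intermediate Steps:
b = -15
-46*(-47 + b) = -46*(-47 - 15) = -46*(-62) = 2852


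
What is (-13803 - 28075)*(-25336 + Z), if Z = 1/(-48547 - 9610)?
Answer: 61705798804134/58157 ≈ 1.0610e+9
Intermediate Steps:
Z = -1/58157 (Z = 1/(-58157) = -1/58157 ≈ -1.7195e-5)
(-13803 - 28075)*(-25336 + Z) = (-13803 - 28075)*(-25336 - 1/58157) = -41878*(-1473465753/58157) = 61705798804134/58157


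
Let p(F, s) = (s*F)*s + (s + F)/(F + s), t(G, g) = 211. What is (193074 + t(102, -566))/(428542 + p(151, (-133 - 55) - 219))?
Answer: 193285/25441542 ≈ 0.0075972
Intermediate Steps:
p(F, s) = 1 + F*s**2 (p(F, s) = (F*s)*s + (F + s)/(F + s) = F*s**2 + 1 = 1 + F*s**2)
(193074 + t(102, -566))/(428542 + p(151, (-133 - 55) - 219)) = (193074 + 211)/(428542 + (1 + 151*((-133 - 55) - 219)**2)) = 193285/(428542 + (1 + 151*(-188 - 219)**2)) = 193285/(428542 + (1 + 151*(-407)**2)) = 193285/(428542 + (1 + 151*165649)) = 193285/(428542 + (1 + 25012999)) = 193285/(428542 + 25013000) = 193285/25441542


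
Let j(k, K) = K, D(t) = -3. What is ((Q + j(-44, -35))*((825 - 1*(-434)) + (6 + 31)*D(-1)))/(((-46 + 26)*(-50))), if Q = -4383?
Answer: -633983/125 ≈ -5071.9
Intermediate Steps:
((Q + j(-44, -35))*((825 - 1*(-434)) + (6 + 31)*D(-1)))/(((-46 + 26)*(-50))) = ((-4383 - 35)*((825 - 1*(-434)) + (6 + 31)*(-3)))/(((-46 + 26)*(-50))) = (-4418*((825 + 434) + 37*(-3)))/((-20*(-50))) = -4418*(1259 - 111)/1000 = -4418*1148*(1/1000) = -5071864*1/1000 = -633983/125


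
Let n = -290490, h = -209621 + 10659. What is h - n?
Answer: 91528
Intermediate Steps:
h = -198962
h - n = -198962 - 1*(-290490) = -198962 + 290490 = 91528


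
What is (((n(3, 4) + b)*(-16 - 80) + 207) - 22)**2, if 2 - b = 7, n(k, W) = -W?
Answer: 1100401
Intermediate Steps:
b = -5 (b = 2 - 1*7 = 2 - 7 = -5)
(((n(3, 4) + b)*(-16 - 80) + 207) - 22)**2 = (((-1*4 - 5)*(-16 - 80) + 207) - 22)**2 = (((-4 - 5)*(-96) + 207) - 22)**2 = ((-9*(-96) + 207) - 22)**2 = ((864 + 207) - 22)**2 = (1071 - 22)**2 = 1049**2 = 1100401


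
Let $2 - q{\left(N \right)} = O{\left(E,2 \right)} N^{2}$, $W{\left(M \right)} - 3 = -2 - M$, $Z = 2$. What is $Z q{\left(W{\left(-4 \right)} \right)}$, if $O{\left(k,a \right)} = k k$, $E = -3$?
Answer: $-446$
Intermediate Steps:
$W{\left(M \right)} = 1 - M$ ($W{\left(M \right)} = 3 - \left(2 + M\right) = 1 - M$)
$O{\left(k,a \right)} = k^{2}$
$q{\left(N \right)} = 2 - 9 N^{2}$ ($q{\left(N \right)} = 2 - \left(-3\right)^{2} N^{2} = 2 - 9 N^{2}$)
$Z q{\left(W{\left(-4 \right)} \right)} = 2 \left(2 - 9 \left(1 - -4\right)^{2}\right) = 2 \left(2 - 9 \left(1 + 4\right)^{2}\right) = 2 \left(2 - 9 \cdot 5^{2}\right) = 2 \left(2 - 225\right) = 2 \left(-223\right) = -446$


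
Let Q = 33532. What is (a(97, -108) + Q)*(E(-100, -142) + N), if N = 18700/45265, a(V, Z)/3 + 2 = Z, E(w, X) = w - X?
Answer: 1158949012/823 ≈ 1.4082e+6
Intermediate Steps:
a(V, Z) = -6 + 3*Z
N = 340/823 (N = 18700*(1/45265) = 340/823 ≈ 0.41312)
(a(97, -108) + Q)*(E(-100, -142) + N) = ((-6 + 3*(-108)) + 33532)*((-100 - 1*(-142)) + 340/823) = ((-6 - 324) + 33532)*((-100 + 142) + 340/823) = (-330 + 33532)*(42 + 340/823) = 33202*(34906/823) = 1158949012/823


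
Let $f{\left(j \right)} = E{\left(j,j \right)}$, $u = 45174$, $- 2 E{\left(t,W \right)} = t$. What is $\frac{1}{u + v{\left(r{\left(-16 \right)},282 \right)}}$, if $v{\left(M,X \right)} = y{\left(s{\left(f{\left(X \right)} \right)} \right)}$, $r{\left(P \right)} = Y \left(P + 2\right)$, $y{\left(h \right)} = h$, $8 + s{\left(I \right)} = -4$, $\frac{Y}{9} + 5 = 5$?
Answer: $\frac{1}{45162} \approx 2.2143 \cdot 10^{-5}$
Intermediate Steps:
$E{\left(t,W \right)} = - \frac{t}{2}$
$Y = 0$ ($Y = -45 + 9 \cdot 5 = -45 + 45 = 0$)
$f{\left(j \right)} = - \frac{j}{2}$
$s{\left(I \right)} = -12$ ($s{\left(I \right)} = -8 - 4 = -12$)
$r{\left(P \right)} = 0$ ($r{\left(P \right)} = 0 \left(P + 2\right) = 0 \left(2 + P\right) = 0$)
$v{\left(M,X \right)} = -12$
$\frac{1}{u + v{\left(r{\left(-16 \right)},282 \right)}} = \frac{1}{45174 - 12} = \frac{1}{45162}$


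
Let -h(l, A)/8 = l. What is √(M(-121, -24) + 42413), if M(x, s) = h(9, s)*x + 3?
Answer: 2*√12782 ≈ 226.11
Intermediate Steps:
h(l, A) = -8*l
M(x, s) = 3 - 72*x (M(x, s) = (-8*9)*x + 3 = -72*x + 3 = 3 - 72*x)
√(M(-121, -24) + 42413) = √((3 - 72*(-121)) + 42413) = √((3 + 8712) + 42413) = √(8715 + 42413) = √51128 = 2*√12782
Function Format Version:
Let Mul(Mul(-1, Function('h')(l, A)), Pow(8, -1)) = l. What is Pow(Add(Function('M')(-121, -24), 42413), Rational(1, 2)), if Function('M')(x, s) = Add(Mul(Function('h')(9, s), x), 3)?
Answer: Mul(2, Pow(12782, Rational(1, 2))) ≈ 226.11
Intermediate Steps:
Function('h')(l, A) = Mul(-8, l)
Function('M')(x, s) = Add(3, Mul(-72, x)) (Function('M')(x, s) = Add(Mul(Mul(-8, 9), x), 3) = Add(Mul(-72, x), 3) = Add(3, Mul(-72, x)))
Pow(Add(Function('M')(-121, -24), 42413), Rational(1, 2)) = Pow(Add(Add(3, Mul(-72, -121)), 42413), Rational(1, 2)) = Pow(Add(Add(3, 8712), 42413), Rational(1, 2)) = Pow(Add(8715, 42413), Rational(1, 2)) = Pow(51128, Rational(1, 2)) = Mul(2, Pow(12782, Rational(1, 2)))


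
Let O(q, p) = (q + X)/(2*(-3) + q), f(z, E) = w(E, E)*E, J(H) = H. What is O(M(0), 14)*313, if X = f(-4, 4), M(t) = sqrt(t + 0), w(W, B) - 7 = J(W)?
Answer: -6886/3 ≈ -2295.3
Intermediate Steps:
w(W, B) = 7 + W
f(z, E) = E*(7 + E) (f(z, E) = (7 + E)*E = E*(7 + E))
M(t) = sqrt(t)
X = 44 (X = 4*(7 + 4) = 4*11 = 44)
O(q, p) = (44 + q)/(-6 + q) (O(q, p) = (q + 44)/(2*(-3) + q) = (44 + q)/(-6 + q))
O(M(0), 14)*313 = ((44 + sqrt(0))/(-6 + sqrt(0)))*313 = ((44 + 0)/(-6 + 0))*313 = (44/(-6))*313 = -1/6*44*313 = -22/3*313 = -6886/3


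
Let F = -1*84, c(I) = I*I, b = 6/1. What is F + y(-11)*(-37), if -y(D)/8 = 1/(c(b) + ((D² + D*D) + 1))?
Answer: -23140/279 ≈ -82.939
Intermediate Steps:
b = 6 (b = 6*1 = 6)
c(I) = I²
F = -84
y(D) = -8/(37 + 2*D²) (y(D) = -8/(6² + ((D² + D*D) + 1)) = -8/(36 + ((D² + D²) + 1)) = -8/(36 + (2*D² + 1)) = -8/(36 + (1 + 2*D²)) = -8/(37 + 2*D²))
F + y(-11)*(-37) = -84 - 8/(37 + 2*(-11)²)*(-37) = -84 - 8/(37 + 2*121)*(-37) = -84 - 8/(37 + 242)*(-37) = -84 - 8/279*(-37) = -84 + 296/279 = -23140/279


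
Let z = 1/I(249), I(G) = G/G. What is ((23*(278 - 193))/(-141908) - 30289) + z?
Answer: -4298111459/141908 ≈ -30288.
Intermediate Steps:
I(G) = 1
z = 1 (z = 1/1 = 1)
((23*(278 - 193))/(-141908) - 30289) + z = ((23*(278 - 193))/(-141908) - 30289) + 1 = ((23*85)*(-1/141908) - 30289) + 1 = (1955*(-1/141908) - 30289) + 1 = (-1955/141908 - 30289) + 1 = -4298253367/141908 + 1 = -4298111459/141908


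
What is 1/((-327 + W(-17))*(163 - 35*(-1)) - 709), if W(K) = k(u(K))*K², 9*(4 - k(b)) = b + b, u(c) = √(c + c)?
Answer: I/(12716*√34 + 163433*I) ≈ 5.0743e-6 + 2.3021e-6*I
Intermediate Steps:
u(c) = √2*√c (u(c) = √(2*c) = √2*√c)
k(b) = 4 - 2*b/9 (k(b) = 4 - (b + b)/9 = 4 - 2*b/9)
W(K) = K²*(4 - 2*√2*√K/9) (W(K) = (4 - 2*√2*√K/9)*K² = K²*(4 - 2*√2*√K/9))
1/((-327 + W(-17))*(163 - 35*(-1)) - 709) = 1/((-327 + (2/9)*(-17)²*(18 - √2*√(-17)))*(163 - 35*(-1)) - 709) = 1/((-327 + (2/9)*289*(18 - √2*I*√17))*(163 + 35) - 709) = 1/((-327 + (2/9)*289*(18 - I*√34))*198 - 709) = 1/((-327 + (1156 - 578*I*√34/9))*198 - 709) = 1/((829 - 578*I*√34/9)*198 - 709) = 1/((164142 - 12716*I*√34) - 709) = 1/(163433 - 12716*I*√34)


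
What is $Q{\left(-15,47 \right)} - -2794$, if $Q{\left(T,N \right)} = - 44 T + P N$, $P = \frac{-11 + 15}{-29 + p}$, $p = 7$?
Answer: $\frac{37900}{11} \approx 3445.5$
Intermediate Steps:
$P = - \frac{2}{11}$ ($P = \frac{-11 + 15}{-29 + 7} = \frac{4}{-22} = 4 \left(- \frac{1}{22}\right) = - \frac{2}{11} \approx -0.18182$)
$Q{\left(T,N \right)} = - 44 T - \frac{2 N}{11}$
$Q{\left(-15,47 \right)} - -2794 = \left(\left(-44\right) \left(-15\right) - \frac{94}{11}\right) - -2794 = \left(660 - \frac{94}{11}\right) + 2794 = \frac{7166}{11} + 2794 = \frac{37900}{11}$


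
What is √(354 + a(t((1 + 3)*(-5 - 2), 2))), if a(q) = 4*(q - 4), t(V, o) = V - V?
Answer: 13*√2 ≈ 18.385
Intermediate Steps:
t(V, o) = 0
a(q) = -16 + 4*q (a(q) = 4*(-4 + q) = -16 + 4*q)
√(354 + a(t((1 + 3)*(-5 - 2), 2))) = √(354 + (-16 + 4*0)) = √(354 + (-16 + 0)) = √(354 - 16) = √338 = 13*√2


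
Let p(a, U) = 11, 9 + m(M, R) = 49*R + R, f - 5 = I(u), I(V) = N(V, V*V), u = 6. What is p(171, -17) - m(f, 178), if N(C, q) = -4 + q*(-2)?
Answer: -8880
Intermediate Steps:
N(C, q) = -4 - 2*q
I(V) = -4 - 2*V² (I(V) = -4 - 2*V*V = -4 - 2*V²)
f = -71 (f = 5 + (-4 - 2*6²) = 5 + (-4 - 2*36) = 5 + (-4 - 72) = 5 - 76 = -71)
m(M, R) = -9 + 50*R (m(M, R) = -9 + (49*R + R) = -9 + 50*R)
p(171, -17) - m(f, 178) = 11 - (-9 + 50*178) = 11 - (-9 + 8900) = 11 - 1*8891 = 11 - 8891 = -8880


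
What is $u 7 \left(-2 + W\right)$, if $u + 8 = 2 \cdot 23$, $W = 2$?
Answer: $0$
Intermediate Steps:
$u = 38$ ($u = -8 + 2 \cdot 23 = -8 + 46 = 38$)
$u 7 \left(-2 + W\right) = 38 \cdot 7 \left(-2 + 2\right) = 38 \cdot 7 \cdot 0 = 38 \cdot 0 = 0$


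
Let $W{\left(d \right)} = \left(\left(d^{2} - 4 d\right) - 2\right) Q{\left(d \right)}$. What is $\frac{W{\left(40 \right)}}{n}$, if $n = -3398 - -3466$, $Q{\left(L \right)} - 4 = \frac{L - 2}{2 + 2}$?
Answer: $\frac{19413}{68} \approx 285.49$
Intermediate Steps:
$Q{\left(L \right)} = \frac{7}{2} + \frac{L}{4}$ ($Q{\left(L \right)} = 4 + \frac{L - 2}{2 + 2} = 4 + \frac{-2 + L}{4} = 4 + \left(-2 + L\right) \frac{1}{4} = 4 + \left(- \frac{1}{2} + \frac{L}{4}\right) = \frac{7}{2} + \frac{L}{4}$)
$W{\left(d \right)} = \left(\frac{7}{2} + \frac{d}{4}\right) \left(-2 + d^{2} - 4 d\right)$ ($W{\left(d \right)} = \left(\left(d^{2} - 4 d\right) - 2\right) \left(\frac{7}{2} + \frac{d}{4}\right) = \left(-2 + d^{2} - 4 d\right) \left(\frac{7}{2} + \frac{d}{4}\right) = \left(\frac{7}{2} + \frac{d}{4}\right) \left(-2 + d^{2} - 4 d\right)$)
$n = 68$ ($n = -3398 + 3466 = 68$)
$\frac{W{\left(40 \right)}}{n} = \frac{\left(- \frac{1}{4}\right) \left(14 + 40\right) \left(2 - 40^{2} + 4 \cdot 40\right)}{68} = \left(- \frac{1}{4}\right) 54 \left(2 - 1600 + 160\right) \frac{1}{68} = \left(- \frac{1}{4}\right) 54 \left(-1438\right) \frac{1}{68} = 19413 \cdot \frac{1}{68} = \frac{19413}{68}$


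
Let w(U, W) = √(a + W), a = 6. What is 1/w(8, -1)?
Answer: √5/5 ≈ 0.44721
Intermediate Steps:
w(U, W) = √(6 + W)
1/w(8, -1) = 1/(√(6 - 1)) = 1/(√5) = √5/5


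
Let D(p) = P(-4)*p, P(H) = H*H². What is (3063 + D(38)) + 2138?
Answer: 2769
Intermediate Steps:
P(H) = H³
D(p) = -64*p (D(p) = (-4)³*p = -64*p)
(3063 + D(38)) + 2138 = (3063 - 64*38) + 2138 = (3063 - 2432) + 2138 = 631 + 2138 = 2769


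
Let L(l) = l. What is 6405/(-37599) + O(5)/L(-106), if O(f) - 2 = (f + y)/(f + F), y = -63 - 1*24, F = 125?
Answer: -15825587/86352370 ≈ -0.18327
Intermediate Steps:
y = -87 (y = -63 - 24 = -87)
O(f) = 2 + (-87 + f)/(125 + f) (O(f) = 2 + (f - 87)/(f + 125) = 2 + (-87 + f)/(125 + f))
6405/(-37599) + O(5)/L(-106) = 6405/(-37599) + ((163 + 3*5)/(125 + 5))/(-106) = 6405*(-1/37599) + ((163 + 15)/130)*(-1/106) = -2135/12533 + ((1/130)*178)*(-1/106) = -2135/12533 + (89/65)*(-1/106) = -2135/12533 - 89/6890 = -15825587/86352370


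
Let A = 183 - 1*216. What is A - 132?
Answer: -165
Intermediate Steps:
A = -33 (A = 183 - 216 = -33)
A - 132 = -33 - 132 = -165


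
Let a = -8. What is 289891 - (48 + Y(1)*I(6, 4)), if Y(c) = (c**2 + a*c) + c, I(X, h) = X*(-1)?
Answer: 289807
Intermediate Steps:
I(X, h) = -X
Y(c) = c**2 - 7*c (Y(c) = (c**2 - 8*c) + c = c**2 - 7*c)
289891 - (48 + Y(1)*I(6, 4)) = 289891 - (48 + (1*(-7 + 1))*(-1*6)) = 289891 - (48 + (1*(-6))*(-6)) = 289891 - (48 - 6*(-6)) = 289891 - (48 + 36) = 289891 - 1*84 = 289891 - 84 = 289807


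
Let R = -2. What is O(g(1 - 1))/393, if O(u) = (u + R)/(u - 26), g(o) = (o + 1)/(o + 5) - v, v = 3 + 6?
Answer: 3/3799 ≈ 0.00078968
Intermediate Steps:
v = 9
g(o) = -9 + (1 + o)/(5 + o) (g(o) = (o + 1)/(o + 5) - 1*9 = (1 + o)/(5 + o) - 9 = -9 + (1 + o)/(5 + o))
O(u) = (-2 + u)/(-26 + u) (O(u) = (u - 2)/(u - 26) = (-2 + u)/(-26 + u))
O(g(1 - 1))/393 = ((-2 + 4*(-11 - 2*(1 - 1))/(5 + (1 - 1)))/(-26 + 4*(-11 - 2*(1 - 1))/(5 + (1 - 1))))/393 = ((-2 + 4*(-11 - 2*0)/(5 + 0))/(-26 + 4*(-11 - 2*0)/(5 + 0)))*(1/393) = ((-2 + 4*(-11 + 0)/5)/(-26 + 4*(-11 + 0)/5))*(1/393) = ((-2 + 4*(⅕)*(-11))/(-26 + 4*(⅕)*(-11)))*(1/393) = ((-2 - 44/5)/(-26 - 44/5))*(1/393) = (-54/5/(-174/5))*(1/393) = -5/174*(-54/5)*(1/393) = (9/29)*(1/393) = 3/3799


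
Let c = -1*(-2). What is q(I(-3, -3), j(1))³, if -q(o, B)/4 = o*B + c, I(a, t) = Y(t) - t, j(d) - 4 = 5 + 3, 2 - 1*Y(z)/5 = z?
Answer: -2471326208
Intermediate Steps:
Y(z) = 10 - 5*z
c = 2
j(d) = 12 (j(d) = 4 + (5 + 3) = 4 + 8 = 12)
I(a, t) = 10 - 6*t (I(a, t) = (10 - 5*t) - t = 10 - 6*t)
q(o, B) = -8 - 4*B*o (q(o, B) = -4*(o*B + 2) = -4*(B*o + 2) = -4*(2 + B*o) = -8 - 4*B*o)
q(I(-3, -3), j(1))³ = (-8 - 4*12*(10 - 6*(-3)))³ = (-8 - 4*12*(10 + 18))³ = (-8 - 4*12*28)³ = (-8 - 1344)³ = (-1352)³ = -2471326208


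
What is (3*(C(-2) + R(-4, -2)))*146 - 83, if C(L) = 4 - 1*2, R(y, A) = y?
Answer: -959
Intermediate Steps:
C(L) = 2 (C(L) = 4 - 2 = 2)
(3*(C(-2) + R(-4, -2)))*146 - 83 = (3*(2 - 4))*146 - 83 = (3*(-2))*146 - 83 = -6*146 - 83 = -876 - 83 = -959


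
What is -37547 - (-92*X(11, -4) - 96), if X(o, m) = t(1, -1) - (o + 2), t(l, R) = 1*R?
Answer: -38739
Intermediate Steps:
t(l, R) = R
X(o, m) = -3 - o (X(o, m) = -1 - (o + 2) = -1 - (2 + o) = -1 + (-2 - o) = -3 - o)
-37547 - (-92*X(11, -4) - 96) = -37547 - (-92*(-3 - 1*11) - 96) = -37547 - (-92*(-3 - 11) - 96) = -37547 - (-92*(-14) - 96) = -37547 - (1288 - 96) = -37547 - 1*1192 = -37547 - 1192 = -38739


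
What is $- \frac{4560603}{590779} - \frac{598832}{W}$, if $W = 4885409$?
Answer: $- \frac{22634188311755}{2886197043611} \approx -7.8422$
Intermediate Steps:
$- \frac{4560603}{590779} - \frac{598832}{W} = - \frac{4560603}{590779} - \frac{598832}{4885409} = - \frac{22634188311755}{2886197043611}$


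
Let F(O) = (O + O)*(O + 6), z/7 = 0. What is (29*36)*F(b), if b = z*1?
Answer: 0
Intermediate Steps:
z = 0 (z = 7*0 = 0)
b = 0 (b = 0*1 = 0)
F(O) = 2*O*(6 + O) (F(O) = (2*O)*(6 + O) = 2*O*(6 + O))
(29*36)*F(b) = (29*36)*(2*0*(6 + 0)) = 1044*(2*0*6) = 1044*0 = 0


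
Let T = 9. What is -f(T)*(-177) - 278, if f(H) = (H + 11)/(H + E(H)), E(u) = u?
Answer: -244/3 ≈ -81.333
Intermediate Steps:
f(H) = (11 + H)/(2*H) (f(H) = (H + 11)/(H + H) = (11 + H)/((2*H)) = (11 + H)*(1/(2*H)) = (11 + H)/(2*H))
-f(T)*(-177) - 278 = -(11 + 9)/(2*9)*(-177) - 278 = -20/(2*9)*(-177) - 278 = -1*10/9*(-177) - 278 = -10/9*(-177) - 278 = 590/3 - 278 = -244/3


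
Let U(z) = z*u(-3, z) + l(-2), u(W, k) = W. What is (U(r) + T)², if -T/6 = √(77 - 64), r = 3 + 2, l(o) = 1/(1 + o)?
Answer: 724 + 192*√13 ≈ 1416.3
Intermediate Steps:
r = 5
T = -6*√13 (T = -6*√(77 - 64) = -6*√13 ≈ -21.633)
U(z) = -1 - 3*z (U(z) = z*(-3) + 1/(1 - 2) = -3*z + 1/(-1) = -3*z - 1 = -1 - 3*z)
(U(r) + T)² = ((-1 - 3*5) - 6*√13)² = ((-1 - 15) - 6*√13)² = (-16 - 6*√13)²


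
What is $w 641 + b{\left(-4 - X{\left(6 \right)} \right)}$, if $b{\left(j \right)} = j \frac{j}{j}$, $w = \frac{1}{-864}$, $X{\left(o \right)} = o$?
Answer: $- \frac{9281}{864} \approx -10.742$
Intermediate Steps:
$w = - \frac{1}{864} \approx -0.0011574$
$b{\left(j \right)} = j$ ($b{\left(j \right)} = j 1 = j$)
$w 641 + b{\left(-4 - X{\left(6 \right)} \right)} = \left(- \frac{1}{864}\right) 641 - 10 = - \frac{641}{864} - 10 = - \frac{9281}{864}$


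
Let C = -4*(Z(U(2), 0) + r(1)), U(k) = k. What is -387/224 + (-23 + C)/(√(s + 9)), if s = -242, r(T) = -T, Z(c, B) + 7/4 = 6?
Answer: -387/224 + 36*I*√233/233 ≈ -1.7277 + 2.3584*I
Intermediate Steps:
Z(c, B) = 17/4 (Z(c, B) = -7/4 + 6 = 17/4)
C = -13 (C = -4*(17/4 - 1*1) = -4*(17/4 - 1) = -4*13/4 = -13)
-387/224 + (-23 + C)/(√(s + 9)) = -387/224 + (-23 - 13)/(√(-242 + 9)) = -387*1/224 - 36*(-I*√233/233) = -387/224 - 36*(-I*√233/233) = -387/224 - (-36)*I*√233/233 = -387/224 + 36*I*√233/233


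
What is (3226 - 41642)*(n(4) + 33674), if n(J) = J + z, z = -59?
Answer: -1291507504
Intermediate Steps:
n(J) = -59 + J (n(J) = J - 59 = -59 + J)
(3226 - 41642)*(n(4) + 33674) = (3226 - 41642)*((-59 + 4) + 33674) = -38416*(-55 + 33674) = -38416*33619 = -1291507504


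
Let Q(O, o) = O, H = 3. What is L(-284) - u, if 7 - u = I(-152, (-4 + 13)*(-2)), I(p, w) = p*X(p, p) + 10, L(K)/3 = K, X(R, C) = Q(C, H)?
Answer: 22255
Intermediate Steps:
X(R, C) = C
L(K) = 3*K
I(p, w) = 10 + p² (I(p, w) = p*p + 10 = p² + 10 = 10 + p²)
u = -23107 (u = 7 - (10 + (-152)²) = 7 - (10 + 23104) = 7 - 1*23114 = 7 - 23114 = -23107)
L(-284) - u = 3*(-284) - 1*(-23107) = -852 + 23107 = 22255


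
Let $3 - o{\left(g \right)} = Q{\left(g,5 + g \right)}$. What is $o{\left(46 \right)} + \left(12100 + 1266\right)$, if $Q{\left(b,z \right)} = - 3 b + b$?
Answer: $13461$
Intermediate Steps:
$Q{\left(b,z \right)} = - 2 b$
$o{\left(g \right)} = 3 + 2 g$ ($o{\left(g \right)} = 3 - - 2 g = 3 + 2 g$)
$o{\left(46 \right)} + \left(12100 + 1266\right) = \left(3 + 2 \cdot 46\right) + \left(12100 + 1266\right) = \left(3 + 92\right) + 13366 = 95 + 13366 = 13461$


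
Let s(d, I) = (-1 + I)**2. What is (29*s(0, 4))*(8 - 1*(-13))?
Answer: 5481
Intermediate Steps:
(29*s(0, 4))*(8 - 1*(-13)) = (29*(-1 + 4)**2)*(8 - 1*(-13)) = (29*3**2)*(8 + 13) = (29*9)*21 = 261*21 = 5481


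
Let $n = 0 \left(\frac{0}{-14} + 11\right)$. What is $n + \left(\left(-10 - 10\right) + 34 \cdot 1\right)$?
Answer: $14$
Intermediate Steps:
$n = 0$ ($n = 0 \left(0 \left(- \frac{1}{14}\right) + 11\right) = 0 \left(0 + 11\right) = 0 \cdot 11 = 0$)
$n + \left(\left(-10 - 10\right) + 34 \cdot 1\right) = 0 + \left(\left(-10 - 10\right) + 34 \cdot 1\right) = 0 + \left(\left(-10 - 10\right) + 34\right) = 0 + \left(-20 + 34\right) = 0 + 14 = 14$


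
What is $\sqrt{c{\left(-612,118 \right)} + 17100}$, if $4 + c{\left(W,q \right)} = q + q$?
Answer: $2 \sqrt{4333} \approx 131.65$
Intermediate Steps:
$c{\left(W,q \right)} = -4 + 2 q$ ($c{\left(W,q \right)} = -4 + \left(q + q\right) = -4 + 2 q$)
$\sqrt{c{\left(-612,118 \right)} + 17100} = \sqrt{\left(-4 + 2 \cdot 118\right) + 17100} = \sqrt{\left(-4 + 236\right) + 17100} = \sqrt{232 + 17100} = \sqrt{17332} = 2 \sqrt{4333}$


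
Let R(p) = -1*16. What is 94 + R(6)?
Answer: 78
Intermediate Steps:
R(p) = -16
94 + R(6) = 94 - 16 = 78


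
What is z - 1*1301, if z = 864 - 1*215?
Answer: -652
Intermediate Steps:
z = 649 (z = 864 - 215 = 649)
z - 1*1301 = 649 - 1*1301 = 649 - 1301 = -652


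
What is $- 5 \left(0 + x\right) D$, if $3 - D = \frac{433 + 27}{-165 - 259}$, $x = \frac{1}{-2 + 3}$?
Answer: $- \frac{2165}{106} \approx -20.425$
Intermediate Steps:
$x = 1$ ($x = 1^{-1} = 1$)
$D = \frac{433}{106}$ ($D = 3 - \frac{433 + 27}{-165 - 259} = 3 - \frac{460}{-424} = 3 - 460 \left(- \frac{1}{424}\right) = 3 - - \frac{115}{106} = 3 + \frac{115}{106} = \frac{433}{106} \approx 4.0849$)
$- 5 \left(0 + x\right) D = - 5 \left(0 + 1\right) \frac{433}{106} = \left(-5\right) 1 \cdot \frac{433}{106} = \left(-5\right) \frac{433}{106} = - \frac{2165}{106}$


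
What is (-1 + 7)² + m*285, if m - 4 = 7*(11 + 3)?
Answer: 29106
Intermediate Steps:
m = 102 (m = 4 + 7*(11 + 3) = 4 + 7*14 = 4 + 98 = 102)
(-1 + 7)² + m*285 = (-1 + 7)² + 102*285 = 6² + 29070 = 36 + 29070 = 29106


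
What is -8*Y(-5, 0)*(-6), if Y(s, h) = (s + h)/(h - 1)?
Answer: 240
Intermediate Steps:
Y(s, h) = (h + s)/(-1 + h)
-8*Y(-5, 0)*(-6) = -8*(0 - 5)/(-1 + 0)*(-6) = -8*(-5)/(-1)*(-6) = -(-8)*(-5)*(-6) = -8*5*(-6) = -40*(-6) = 240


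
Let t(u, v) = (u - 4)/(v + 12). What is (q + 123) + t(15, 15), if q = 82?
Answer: 5546/27 ≈ 205.41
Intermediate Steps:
t(u, v) = (-4 + u)/(12 + v)
(q + 123) + t(15, 15) = (82 + 123) + (-4 + 15)/(12 + 15) = 205 + 11/27 = 5546/27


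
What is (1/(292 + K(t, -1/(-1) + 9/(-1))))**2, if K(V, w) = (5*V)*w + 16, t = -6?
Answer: 1/300304 ≈ 3.3300e-6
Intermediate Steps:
K(V, w) = 16 + 5*V*w (K(V, w) = 5*V*w + 16 = 16 + 5*V*w)
(1/(292 + K(t, -1/(-1) + 9/(-1))))**2 = (1/(292 + (16 + 5*(-6)*(-1/(-1) + 9/(-1)))))**2 = (1/(292 + (16 + 5*(-6)*(-1*(-1) + 9*(-1)))))**2 = (1/(292 + (16 + 5*(-6)*(1 - 9))))**2 = (1/(292 + (16 + 5*(-6)*(-8))))**2 = (1/(292 + (16 + 240)))**2 = (1/(292 + 256))**2 = (1/548)**2 = 1/300304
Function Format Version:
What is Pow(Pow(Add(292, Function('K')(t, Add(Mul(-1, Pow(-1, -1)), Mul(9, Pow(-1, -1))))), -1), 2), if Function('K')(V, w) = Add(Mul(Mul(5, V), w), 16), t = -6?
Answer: Rational(1, 300304) ≈ 3.3300e-6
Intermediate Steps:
Function('K')(V, w) = Add(16, Mul(5, V, w)) (Function('K')(V, w) = Add(Mul(5, V, w), 16) = Add(16, Mul(5, V, w)))
Pow(Pow(Add(292, Function('K')(t, Add(Mul(-1, Pow(-1, -1)), Mul(9, Pow(-1, -1))))), -1), 2) = Pow(Pow(Add(292, Add(16, Mul(5, -6, Add(Mul(-1, Pow(-1, -1)), Mul(9, Pow(-1, -1)))))), -1), 2) = Pow(Pow(Add(292, Add(16, Mul(5, -6, Add(Mul(-1, -1), Mul(9, -1))))), -1), 2) = Pow(Pow(Add(292, Add(16, Mul(5, -6, Add(1, -9)))), -1), 2) = Pow(Pow(Add(292, Add(16, Mul(5, -6, -8))), -1), 2) = Pow(Pow(Add(292, Add(16, 240)), -1), 2) = Pow(Pow(Add(292, 256), -1), 2) = Pow(Pow(548, -1), 2) = Pow(Rational(1, 548), 2) = Rational(1, 300304)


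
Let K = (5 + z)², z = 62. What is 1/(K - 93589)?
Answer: -1/89100 ≈ -1.1223e-5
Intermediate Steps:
K = 4489 (K = (5 + 62)² = 67² = 4489)
1/(K - 93589) = 1/(4489 - 93589) = 1/(-89100) = -1/89100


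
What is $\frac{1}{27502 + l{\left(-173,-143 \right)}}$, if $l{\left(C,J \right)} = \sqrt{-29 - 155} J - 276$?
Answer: $\frac{13613}{372508846} + \frac{143 i \sqrt{46}}{372508846} \approx 3.6544 \cdot 10^{-5} + 2.6036 \cdot 10^{-6} i$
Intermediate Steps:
$l{\left(C,J \right)} = -276 + 2 i J \sqrt{46}$ ($l{\left(C,J \right)} = \sqrt{-184} J - 276 = 2 i \sqrt{46} J - 276 = 2 i J \sqrt{46} - 276 = -276 + 2 i J \sqrt{46}$)
$\frac{1}{27502 + l{\left(-173,-143 \right)}} = \frac{1}{27502 - \left(276 - 2 i \left(-143\right) \sqrt{46}\right)} = \frac{1}{27502 - \left(276 + 286 i \sqrt{46}\right)} = \frac{1}{27226 - 286 i \sqrt{46}}$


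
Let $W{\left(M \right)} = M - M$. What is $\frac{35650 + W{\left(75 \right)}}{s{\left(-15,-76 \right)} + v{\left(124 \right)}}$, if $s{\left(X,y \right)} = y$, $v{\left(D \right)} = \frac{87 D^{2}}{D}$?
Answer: $\frac{17825}{5356} \approx 3.328$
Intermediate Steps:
$v{\left(D \right)} = 87 D$
$W{\left(M \right)} = 0$
$\frac{35650 + W{\left(75 \right)}}{s{\left(-15,-76 \right)} + v{\left(124 \right)}} = \frac{35650 + 0}{-76 + 87 \cdot 124} = \frac{35650}{-76 + 10788} = \frac{35650}{10712} = 35650 \cdot \frac{1}{10712} = \frac{17825}{5356}$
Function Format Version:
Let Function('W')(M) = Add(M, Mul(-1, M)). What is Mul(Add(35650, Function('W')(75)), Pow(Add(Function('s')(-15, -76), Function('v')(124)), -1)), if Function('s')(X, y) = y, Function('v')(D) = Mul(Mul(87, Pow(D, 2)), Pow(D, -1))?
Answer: Rational(17825, 5356) ≈ 3.3280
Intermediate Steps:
Function('v')(D) = Mul(87, D)
Function('W')(M) = 0
Mul(Add(35650, Function('W')(75)), Pow(Add(Function('s')(-15, -76), Function('v')(124)), -1)) = Mul(Add(35650, 0), Pow(Add(-76, Mul(87, 124)), -1)) = Mul(35650, Pow(Add(-76, 10788), -1)) = Mul(35650, Pow(10712, -1)) = Mul(35650, Rational(1, 10712)) = Rational(17825, 5356)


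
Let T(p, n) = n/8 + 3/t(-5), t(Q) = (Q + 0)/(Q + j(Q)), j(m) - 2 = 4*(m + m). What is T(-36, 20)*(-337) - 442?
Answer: -99791/10 ≈ -9979.1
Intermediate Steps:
j(m) = 2 + 8*m (j(m) = 2 + 4*(m + m) = 2 + 4*(2*m) = 2 + 8*m)
t(Q) = Q/(2 + 9*Q) (t(Q) = (Q + 0)/(Q + (2 + 8*Q)) = Q/(2 + 9*Q))
T(p, n) = 129/5 + n/8 (T(p, n) = n/8 + 3/((-5/(2 + 9*(-5)))) = n*(⅛) + 3/((-5/(2 - 45))) = n/8 + 3/((-5/(-43))) = n/8 + 3/((-5*(-1/43))) = n/8 + 3/(5/43) = n/8 + 3*(43/5) = n/8 + 129/5 = 129/5 + n/8)
T(-36, 20)*(-337) - 442 = (129/5 + (⅛)*20)*(-337) - 442 = (129/5 + 5/2)*(-337) - 442 = (283/10)*(-337) - 442 = -95371/10 - 442 = -99791/10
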